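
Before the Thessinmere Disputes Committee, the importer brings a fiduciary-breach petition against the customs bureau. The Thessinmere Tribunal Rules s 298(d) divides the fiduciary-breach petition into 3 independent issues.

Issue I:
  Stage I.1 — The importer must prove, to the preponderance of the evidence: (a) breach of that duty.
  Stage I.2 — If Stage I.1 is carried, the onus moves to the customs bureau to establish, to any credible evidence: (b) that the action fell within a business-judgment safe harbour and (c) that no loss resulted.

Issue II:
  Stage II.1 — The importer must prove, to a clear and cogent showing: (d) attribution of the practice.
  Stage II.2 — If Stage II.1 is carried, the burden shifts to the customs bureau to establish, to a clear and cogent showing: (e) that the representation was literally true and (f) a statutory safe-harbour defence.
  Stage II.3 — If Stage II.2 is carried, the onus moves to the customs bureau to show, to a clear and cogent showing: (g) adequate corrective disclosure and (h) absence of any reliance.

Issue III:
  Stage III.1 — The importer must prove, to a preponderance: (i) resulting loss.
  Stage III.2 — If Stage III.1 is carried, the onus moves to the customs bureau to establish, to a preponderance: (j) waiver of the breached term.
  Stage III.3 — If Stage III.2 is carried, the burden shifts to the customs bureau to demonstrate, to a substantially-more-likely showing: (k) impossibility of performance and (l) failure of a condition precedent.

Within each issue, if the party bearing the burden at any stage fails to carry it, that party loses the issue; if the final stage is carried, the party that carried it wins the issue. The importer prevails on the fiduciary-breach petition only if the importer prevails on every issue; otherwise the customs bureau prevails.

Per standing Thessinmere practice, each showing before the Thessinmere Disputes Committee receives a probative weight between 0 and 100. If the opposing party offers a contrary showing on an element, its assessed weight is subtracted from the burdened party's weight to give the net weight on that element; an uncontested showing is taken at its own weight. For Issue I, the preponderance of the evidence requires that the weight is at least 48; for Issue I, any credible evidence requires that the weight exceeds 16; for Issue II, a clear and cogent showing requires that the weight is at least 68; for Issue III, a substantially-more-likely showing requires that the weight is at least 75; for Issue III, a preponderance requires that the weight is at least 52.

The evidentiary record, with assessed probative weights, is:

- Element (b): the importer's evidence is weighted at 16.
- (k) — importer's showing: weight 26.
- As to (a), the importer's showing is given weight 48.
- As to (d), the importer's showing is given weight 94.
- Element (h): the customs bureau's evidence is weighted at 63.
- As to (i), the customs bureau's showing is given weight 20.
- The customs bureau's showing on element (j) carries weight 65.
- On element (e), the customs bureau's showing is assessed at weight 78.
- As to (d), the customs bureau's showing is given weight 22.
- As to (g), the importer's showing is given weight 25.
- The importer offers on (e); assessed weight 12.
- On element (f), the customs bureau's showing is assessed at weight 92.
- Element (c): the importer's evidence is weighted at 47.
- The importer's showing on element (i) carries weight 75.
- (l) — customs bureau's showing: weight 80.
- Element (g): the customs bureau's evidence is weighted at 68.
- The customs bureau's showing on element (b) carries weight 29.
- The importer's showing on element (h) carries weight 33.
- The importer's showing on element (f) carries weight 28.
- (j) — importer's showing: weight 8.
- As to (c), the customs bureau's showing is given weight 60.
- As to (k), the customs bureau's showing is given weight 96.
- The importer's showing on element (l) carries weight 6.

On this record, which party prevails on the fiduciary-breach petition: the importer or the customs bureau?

importer

— Issue I —
Stage I.1 (importer, the preponderance of the evidence, weight is at least 48): (a) 48 ≥ 48 — meets.
  The importer carries Stage I.1; the customs bureau now bears the burden.
Stage I.2 (customs bureau, any credible evidence, weight exceeds 16): (b) net 29−16=13 ≤ 16 — fails; (c) net 60−47=13 ≤ 16 — fails.
  Stage I.2 not carried; the customs bureau fails its burden.
The analysis ends at Stage I.2; the importer prevails on this issue.
— Issue II —
Stage II.1 — burden on importer; standard: a clear and cogent showing (weight is at least 68).
    (d): 94 − 22 = 72 ≥ 68 [met]
  The importer carries Stage II.1; the customs bureau now bears the burden.
Stage II.2 — burden on customs bureau; standard: a clear and cogent showing (weight is at least 68).
    (e): 78 − 12 = 66 < 68 [not met]
    (f): 92 − 28 = 64 < 68 [not met]
  Not every element is met, so the customs bureau fails to carry Stage II.2.
The importer prevails on this issue.
— Issue III —
Stage III.1 — burden on importer; standard: a preponderance (weight is at least 52).
    (i): 75 − 20 = 55 ≥ 52 [met]
  The importer carries Stage III.1; the customs bureau now bears the burden.
Stage III.2 — burden on customs bureau; standard: a preponderance (weight is at least 52).
    (j): 65 − 8 = 57 ≥ 52 [met]
  Stage III.2 carried; the burden remains with the customs bureau.
Stage III.3 — burden on customs bureau; standard: a substantially-more-likely showing (weight is at least 75).
    (k): 96 − 26 = 70 < 75 [not met]
    (l): 80 − 6 = 74 < 75 [not met]
  Stage III.3 not carried; the customs bureau fails its burden.
The analysis ends at Stage III.3; the importer prevails on this issue.
Per-issue: Issue I → importer; Issue II → importer; Issue III → importer. The importer must prevail on every issue; overall, the importer prevails.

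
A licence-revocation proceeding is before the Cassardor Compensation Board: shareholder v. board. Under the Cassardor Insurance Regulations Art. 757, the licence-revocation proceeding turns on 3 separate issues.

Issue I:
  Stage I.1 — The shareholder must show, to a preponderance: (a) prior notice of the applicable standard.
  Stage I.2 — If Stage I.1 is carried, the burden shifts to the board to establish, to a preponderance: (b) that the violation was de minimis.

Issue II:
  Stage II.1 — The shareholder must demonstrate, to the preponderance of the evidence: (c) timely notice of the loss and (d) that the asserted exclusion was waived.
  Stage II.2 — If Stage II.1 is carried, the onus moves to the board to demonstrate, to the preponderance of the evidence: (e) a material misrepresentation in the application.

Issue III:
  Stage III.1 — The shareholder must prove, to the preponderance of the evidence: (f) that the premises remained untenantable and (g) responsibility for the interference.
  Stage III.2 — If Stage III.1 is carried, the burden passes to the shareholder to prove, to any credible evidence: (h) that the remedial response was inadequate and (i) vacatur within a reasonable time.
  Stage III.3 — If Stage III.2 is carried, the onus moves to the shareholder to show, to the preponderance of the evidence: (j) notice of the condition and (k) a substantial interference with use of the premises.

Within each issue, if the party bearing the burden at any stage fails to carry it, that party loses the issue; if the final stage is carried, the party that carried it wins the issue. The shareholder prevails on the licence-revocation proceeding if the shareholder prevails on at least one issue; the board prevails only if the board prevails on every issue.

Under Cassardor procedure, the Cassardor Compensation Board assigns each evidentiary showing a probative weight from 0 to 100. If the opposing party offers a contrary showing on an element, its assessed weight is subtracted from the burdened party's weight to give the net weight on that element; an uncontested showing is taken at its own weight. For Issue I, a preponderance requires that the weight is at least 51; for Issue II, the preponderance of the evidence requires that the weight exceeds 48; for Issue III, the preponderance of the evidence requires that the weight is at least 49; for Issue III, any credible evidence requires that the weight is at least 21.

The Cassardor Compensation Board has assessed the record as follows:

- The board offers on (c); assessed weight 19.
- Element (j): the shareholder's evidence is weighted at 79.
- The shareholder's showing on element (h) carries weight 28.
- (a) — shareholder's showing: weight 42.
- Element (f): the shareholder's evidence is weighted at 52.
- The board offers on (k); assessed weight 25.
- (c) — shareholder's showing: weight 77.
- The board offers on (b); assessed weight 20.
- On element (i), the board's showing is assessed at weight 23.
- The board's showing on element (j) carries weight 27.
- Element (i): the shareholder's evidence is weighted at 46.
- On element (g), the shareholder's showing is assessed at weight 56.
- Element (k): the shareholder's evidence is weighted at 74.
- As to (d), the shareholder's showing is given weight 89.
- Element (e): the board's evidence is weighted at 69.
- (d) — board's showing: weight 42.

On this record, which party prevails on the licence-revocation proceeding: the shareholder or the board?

— Issue I —
At Stage I.1 the shareholder must meet a preponderance (weight is at least 51): on (a) the weight is 42, < 51, so (a) does not meet the standard.
  The shareholder does not carry Stage I.1.
The analysis ends at Stage I.1; the board prevails on this issue.
— Issue II —
Stage II.1 (shareholder, the preponderance of the evidence, weight exceeds 48): (c) net 77−19=58 > 48 — meets; (d) net 89−42=47 ≤ 48 — fails.
  Stage II.1 not carried; the shareholder fails its burden.
The analysis ends at Stage II.1; the board prevails on this issue.
— Issue III —
Stage III.1 — burden on shareholder; standard: the preponderance of the evidence (weight is at least 49).
    (f): 52 ≥ 49 [met]
    (g): 56 ≥ 49 [met]
  All elements met. The shareholder retains the burden for Stage III.2.
Stage III.2 — burden on shareholder; standard: any credible evidence (weight is at least 21).
    (h): 28 ≥ 21 [met]
    (i): 46 − 23 = 23 ≥ 21 [met]
  All elements met. The shareholder retains the burden for Stage III.3.
Stage III.3 — burden on shareholder; standard: the preponderance of the evidence (weight is at least 49).
    (j): 79 − 27 = 52 ≥ 49 [met]
    (k): 74 − 25 = 49 ≥ 49 [met]
  The shareholder carries the last stage.
Every stage carried; the shareholder prevails on this issue.
Per-issue: Issue I → board; Issue II → board; Issue III → shareholder. The shareholder must prevail on at least one issue; overall, the shareholder prevails.

shareholder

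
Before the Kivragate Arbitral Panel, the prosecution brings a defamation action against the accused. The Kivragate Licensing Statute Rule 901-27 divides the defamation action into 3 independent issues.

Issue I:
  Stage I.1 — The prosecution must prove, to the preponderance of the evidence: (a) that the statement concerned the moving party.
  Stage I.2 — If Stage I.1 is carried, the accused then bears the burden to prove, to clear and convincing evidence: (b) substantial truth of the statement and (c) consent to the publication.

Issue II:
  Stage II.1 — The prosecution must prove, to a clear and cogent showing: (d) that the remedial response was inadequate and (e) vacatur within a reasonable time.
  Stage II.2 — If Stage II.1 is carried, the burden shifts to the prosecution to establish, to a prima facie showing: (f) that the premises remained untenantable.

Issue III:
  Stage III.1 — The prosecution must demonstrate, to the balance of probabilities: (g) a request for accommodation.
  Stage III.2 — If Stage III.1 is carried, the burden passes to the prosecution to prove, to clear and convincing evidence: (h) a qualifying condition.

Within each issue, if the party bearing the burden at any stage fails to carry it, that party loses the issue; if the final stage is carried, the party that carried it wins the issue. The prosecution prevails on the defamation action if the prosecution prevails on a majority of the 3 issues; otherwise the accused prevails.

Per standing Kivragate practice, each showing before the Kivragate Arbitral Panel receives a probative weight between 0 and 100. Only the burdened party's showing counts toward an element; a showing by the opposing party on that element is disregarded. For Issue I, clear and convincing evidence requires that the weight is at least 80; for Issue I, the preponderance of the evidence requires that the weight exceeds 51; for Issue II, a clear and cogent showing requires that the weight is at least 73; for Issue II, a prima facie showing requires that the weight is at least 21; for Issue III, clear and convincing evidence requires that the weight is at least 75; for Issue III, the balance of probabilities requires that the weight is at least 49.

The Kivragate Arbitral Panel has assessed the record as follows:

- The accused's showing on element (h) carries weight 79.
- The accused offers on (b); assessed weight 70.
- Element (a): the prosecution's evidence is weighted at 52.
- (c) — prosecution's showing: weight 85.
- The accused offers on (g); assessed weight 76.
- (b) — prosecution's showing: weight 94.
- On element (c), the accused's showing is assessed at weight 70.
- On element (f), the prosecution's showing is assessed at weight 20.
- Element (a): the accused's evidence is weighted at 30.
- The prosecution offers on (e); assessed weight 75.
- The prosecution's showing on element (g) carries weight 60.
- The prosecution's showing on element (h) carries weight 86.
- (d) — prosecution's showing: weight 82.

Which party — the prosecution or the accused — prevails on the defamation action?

— Issue I —
Stage I.1 — burden on prosecution; standard: the preponderance of the evidence (weight exceeds 51).
    (a): 52 (accused's 30 disregarded) > 51 [met]
  Stage I.1 carried; the burden shifts to the accused.
Stage I.2 — burden on accused; standard: clear and convincing evidence (weight is at least 80).
    (b): 70 (prosecution's 94 disregarded) < 80 [not met]
    (c): 70 (prosecution's 85 disregarded) < 80 [not met]
  Not every element is met, so the accused fails to carry Stage I.2.
The analysis ends at Stage I.2; the prosecution prevails on this issue.
— Issue II —
Stage II.1 — burden on prosecution; standard: a clear and cogent showing (weight is at least 73).
    (d): 82 ≥ 73 [met]
    (e): 75 ≥ 73 [met]
  Stage II.1 carried; the burden remains with the prosecution.
Stage II.2 — burden on prosecution; standard: a prima facie showing (weight is at least 21).
    (f): 20 < 21 [not met]
  Stage II.2 not carried; the prosecution fails its burden.
The accused prevails on this issue.
— Issue III —
Stage III.1 (prosecution, the balance of probabilities, weight is at least 49): (g) 60 (accused's 76 disregarded) ≥ 49 — meets.
  Stage III.1 carried; the burden remains with the prosecution.
Stage III.2 (prosecution, clear and convincing evidence, weight is at least 75): (h) 86 (accused's 79 disregarded) ≥ 75 — meets.
  Stage III.2 carried; the final stage is satisfied.
With every stage satisfied, the prosecution prevails on this issue.
Per-issue: Issue I → prosecution; Issue II → accused; Issue III → prosecution. The prosecution must prevail on a majority of issues; overall, the prosecution prevails.

prosecution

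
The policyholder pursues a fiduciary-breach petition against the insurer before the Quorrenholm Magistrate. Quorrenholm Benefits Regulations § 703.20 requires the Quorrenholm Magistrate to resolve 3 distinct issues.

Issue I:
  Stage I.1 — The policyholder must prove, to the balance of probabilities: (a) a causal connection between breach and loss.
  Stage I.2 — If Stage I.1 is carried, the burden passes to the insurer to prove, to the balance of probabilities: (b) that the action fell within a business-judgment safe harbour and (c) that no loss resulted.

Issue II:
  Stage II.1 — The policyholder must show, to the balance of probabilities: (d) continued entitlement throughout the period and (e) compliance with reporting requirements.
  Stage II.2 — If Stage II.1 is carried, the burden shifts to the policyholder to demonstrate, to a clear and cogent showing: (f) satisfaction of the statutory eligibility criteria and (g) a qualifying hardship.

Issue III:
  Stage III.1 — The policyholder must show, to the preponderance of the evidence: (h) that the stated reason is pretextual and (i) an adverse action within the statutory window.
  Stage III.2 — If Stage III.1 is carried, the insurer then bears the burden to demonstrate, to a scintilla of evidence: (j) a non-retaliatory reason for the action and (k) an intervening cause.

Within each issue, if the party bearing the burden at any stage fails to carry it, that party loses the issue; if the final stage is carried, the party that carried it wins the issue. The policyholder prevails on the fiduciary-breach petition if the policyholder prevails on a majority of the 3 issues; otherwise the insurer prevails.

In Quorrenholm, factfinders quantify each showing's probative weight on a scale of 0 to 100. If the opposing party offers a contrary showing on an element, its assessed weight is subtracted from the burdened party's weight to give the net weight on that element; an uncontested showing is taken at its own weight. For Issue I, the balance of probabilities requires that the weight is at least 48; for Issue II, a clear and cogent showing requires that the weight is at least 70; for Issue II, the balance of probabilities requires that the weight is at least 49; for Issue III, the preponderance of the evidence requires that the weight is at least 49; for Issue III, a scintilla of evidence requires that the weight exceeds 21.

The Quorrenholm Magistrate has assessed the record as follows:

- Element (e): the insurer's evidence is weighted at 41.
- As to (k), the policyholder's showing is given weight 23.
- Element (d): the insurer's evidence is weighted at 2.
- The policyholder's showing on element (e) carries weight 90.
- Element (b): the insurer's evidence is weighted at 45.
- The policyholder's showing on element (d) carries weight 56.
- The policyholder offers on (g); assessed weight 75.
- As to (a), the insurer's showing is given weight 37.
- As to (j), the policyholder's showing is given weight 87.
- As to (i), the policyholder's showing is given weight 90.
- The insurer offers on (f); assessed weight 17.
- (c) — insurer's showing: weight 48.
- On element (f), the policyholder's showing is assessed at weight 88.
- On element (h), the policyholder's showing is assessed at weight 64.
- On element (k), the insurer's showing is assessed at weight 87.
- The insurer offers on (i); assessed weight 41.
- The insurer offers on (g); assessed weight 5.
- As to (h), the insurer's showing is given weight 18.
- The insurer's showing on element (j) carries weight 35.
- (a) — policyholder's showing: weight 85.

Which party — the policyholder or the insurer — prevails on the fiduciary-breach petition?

policyholder

— Issue I —
At Stage I.1 the policyholder must meet the balance of probabilities (weight is at least 48): on (a) the weight is 85 less the opposing 37 gives net 48, ≥ 48, so (a) meets the standard.
  All elements met. The burden passes to the insurer.
At Stage I.2 the insurer must meet the balance of probabilities (weight is at least 48): on (b) the weight is 45, < 48, so (b) does not meet the standard; on (c) the weight is 48, ≥ 48, so (c) meets the standard.
  Stage I.2 not carried; the insurer fails its burden.
The policyholder prevails on this issue.
— Issue II —
Stage II.1 — burden on policyholder; standard: the balance of probabilities (weight is at least 49).
    (d): 56 − 2 = 54 ≥ 49 [met]
    (e): 90 − 41 = 49 ≥ 49 [met]
  All elements met. The policyholder retains the burden for Stage II.2.
Stage II.2 — burden on policyholder; standard: a clear and cogent showing (weight is at least 70).
    (f): 88 − 17 = 71 ≥ 70 [met]
    (g): 75 − 5 = 70 ≥ 70 [met]
  All elements met at the final stage.
With every stage satisfied, the policyholder prevails on this issue.
— Issue III —
Stage III.1 — burden on policyholder; standard: the preponderance of the evidence (weight is at least 49).
    (h): 64 − 18 = 46 < 49 [not met]
    (i): 90 − 41 = 49 ≥ 49 [met]
  Not every element is met, so the policyholder fails to carry Stage III.1.
The analysis ends at Stage III.1; the insurer prevails on this issue.
Per-issue: Issue I → policyholder; Issue II → policyholder; Issue III → insurer. The policyholder must prevail on a majority of issues; overall, the policyholder prevails.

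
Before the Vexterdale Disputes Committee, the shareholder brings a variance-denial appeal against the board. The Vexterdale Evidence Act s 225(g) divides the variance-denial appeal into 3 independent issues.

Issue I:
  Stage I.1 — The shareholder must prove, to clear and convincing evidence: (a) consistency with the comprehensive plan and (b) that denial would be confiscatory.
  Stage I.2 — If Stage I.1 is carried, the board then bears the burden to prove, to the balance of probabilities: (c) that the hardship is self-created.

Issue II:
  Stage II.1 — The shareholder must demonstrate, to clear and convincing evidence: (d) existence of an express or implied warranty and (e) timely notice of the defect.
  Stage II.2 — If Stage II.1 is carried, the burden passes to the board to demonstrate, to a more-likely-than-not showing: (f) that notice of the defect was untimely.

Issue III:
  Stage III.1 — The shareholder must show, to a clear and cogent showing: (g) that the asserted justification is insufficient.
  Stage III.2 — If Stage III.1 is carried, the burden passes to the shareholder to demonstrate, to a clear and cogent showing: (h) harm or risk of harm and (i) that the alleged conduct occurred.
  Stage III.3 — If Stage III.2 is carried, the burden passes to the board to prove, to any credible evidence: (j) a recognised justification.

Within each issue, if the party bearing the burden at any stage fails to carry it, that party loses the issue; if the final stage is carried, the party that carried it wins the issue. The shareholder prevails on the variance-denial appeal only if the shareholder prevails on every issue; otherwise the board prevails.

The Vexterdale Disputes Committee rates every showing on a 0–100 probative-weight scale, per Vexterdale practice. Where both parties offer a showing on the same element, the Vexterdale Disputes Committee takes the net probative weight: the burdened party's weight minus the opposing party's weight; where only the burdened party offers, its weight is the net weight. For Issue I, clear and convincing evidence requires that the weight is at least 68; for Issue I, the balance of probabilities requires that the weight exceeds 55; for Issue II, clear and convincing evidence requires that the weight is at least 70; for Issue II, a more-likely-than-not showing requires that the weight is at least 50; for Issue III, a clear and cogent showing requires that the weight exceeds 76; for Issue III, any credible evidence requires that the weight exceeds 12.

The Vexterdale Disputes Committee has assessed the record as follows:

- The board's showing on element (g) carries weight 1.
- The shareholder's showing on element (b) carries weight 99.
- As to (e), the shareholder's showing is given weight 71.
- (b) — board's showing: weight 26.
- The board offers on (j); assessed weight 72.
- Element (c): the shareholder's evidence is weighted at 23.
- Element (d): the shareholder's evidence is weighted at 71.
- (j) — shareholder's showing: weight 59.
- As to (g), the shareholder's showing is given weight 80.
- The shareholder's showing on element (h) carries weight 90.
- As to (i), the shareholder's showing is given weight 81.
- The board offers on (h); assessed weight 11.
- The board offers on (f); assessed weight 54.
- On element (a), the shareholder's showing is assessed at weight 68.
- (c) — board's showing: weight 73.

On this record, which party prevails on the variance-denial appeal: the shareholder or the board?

board

— Issue I —
Stage I.1 (shareholder, clear and convincing evidence, weight is at least 68): (a) 68 ≥ 68 — meets; (b) net 99−26=73 ≥ 68 — meets.
  All elements met. The burden passes to the board.
Stage I.2 (board, the balance of probabilities, weight exceeds 55): (c) net 73−23=50 ≤ 55 — fails.
  The board does not carry Stage I.2.
So the shareholder prevails on this issue.
— Issue II —
Stage II.1 (shareholder, clear and convincing evidence, weight is at least 70): (d) 71 ≥ 70 — meets; (e) 71 ≥ 70 — meets.
  The shareholder carries Stage II.1; the board now bears the burden.
Stage II.2 (board, a more-likely-than-not showing, weight is at least 50): (f) 54 ≥ 50 — meets.
  Stage II.2 carried; the final stage is satisfied.
Every stage carried; the board prevails on this issue.
— Issue III —
At Stage III.1 the shareholder must meet a clear and cogent showing (weight exceeds 76): on (g) the weight is 80 less the opposing 1 gives net 79, which does exceed 76, so (g) meets the standard.
  Stage III.1 is satisfied; the shareholder continues to bear the burden.
At Stage III.2 the shareholder must meet a clear and cogent showing (weight exceeds 76): on (h) the weight is 90 less the opposing 11 gives net 79, > 76, so (h) meets the standard; on (i) the weight is 81, which does exceed 76, so (i) meets the standard.
  All elements met. The burden passes to the board.
At Stage III.3 the board must meet any credible evidence (weight exceeds 12): on (j) the weight is 72 less the opposing 59 gives net 13, > 12, so (j) meets the standard.
  The board carries the last stage.
All stages carried — the board prevails on this issue.
Per-issue: Issue I → shareholder; Issue II → board; Issue III → board. The shareholder must prevail on every issue; overall, the board prevails.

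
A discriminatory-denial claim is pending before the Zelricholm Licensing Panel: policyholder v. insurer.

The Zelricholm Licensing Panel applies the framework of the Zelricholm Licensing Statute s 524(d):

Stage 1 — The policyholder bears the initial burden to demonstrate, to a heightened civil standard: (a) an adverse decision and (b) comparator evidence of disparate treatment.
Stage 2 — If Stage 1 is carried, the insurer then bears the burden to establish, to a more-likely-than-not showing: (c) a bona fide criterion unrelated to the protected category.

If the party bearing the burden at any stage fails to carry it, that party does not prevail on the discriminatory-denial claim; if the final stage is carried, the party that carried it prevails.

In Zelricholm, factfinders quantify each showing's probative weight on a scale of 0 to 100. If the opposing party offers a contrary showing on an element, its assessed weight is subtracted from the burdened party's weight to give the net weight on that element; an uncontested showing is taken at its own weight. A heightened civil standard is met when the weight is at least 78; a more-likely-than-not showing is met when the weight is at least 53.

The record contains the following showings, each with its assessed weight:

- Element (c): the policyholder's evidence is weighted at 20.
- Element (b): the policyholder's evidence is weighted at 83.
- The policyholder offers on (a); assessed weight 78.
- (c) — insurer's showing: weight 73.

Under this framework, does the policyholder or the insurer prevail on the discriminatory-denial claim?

Stage 1 (policyholder, a heightened civil standard, weight is at least 78): (a) 78 ≥ 78 — meets; (b) 83 ≥ 78 — meets.
  All elements met. The burden passes to the insurer.
Stage 2 (insurer, a more-likely-than-not showing, weight is at least 53): (c) net 73−20=53 ≥ 53 — meets.
  Stage 2 carried; the final stage is satisfied.
With every stage satisfied, the insurer prevails.

insurer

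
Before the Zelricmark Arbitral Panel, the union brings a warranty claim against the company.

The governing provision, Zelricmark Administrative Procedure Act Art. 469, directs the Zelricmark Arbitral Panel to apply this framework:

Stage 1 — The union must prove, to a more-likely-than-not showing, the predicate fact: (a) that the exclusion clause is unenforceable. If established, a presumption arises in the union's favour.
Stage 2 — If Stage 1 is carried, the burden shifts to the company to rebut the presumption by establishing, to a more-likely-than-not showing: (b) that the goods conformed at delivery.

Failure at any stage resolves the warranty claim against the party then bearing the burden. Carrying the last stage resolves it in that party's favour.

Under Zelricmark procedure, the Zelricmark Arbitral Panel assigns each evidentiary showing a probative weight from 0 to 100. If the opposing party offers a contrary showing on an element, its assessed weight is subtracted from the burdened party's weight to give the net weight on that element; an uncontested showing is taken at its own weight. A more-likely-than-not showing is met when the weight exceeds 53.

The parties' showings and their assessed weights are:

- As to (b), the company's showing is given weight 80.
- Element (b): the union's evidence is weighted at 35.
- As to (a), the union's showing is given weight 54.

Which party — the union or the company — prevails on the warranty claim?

union

Stage 1 (union, a more-likely-than-not showing, weight exceeds 53): (a) 54 > 53 — meets.
  All elements met. The burden passes to the company.
Stage 2 (company, a more-likely-than-not showing, weight exceeds 53): (b) net 80−35=45 ≤ 53 — fails.
  The company does not carry Stage 2.
The union prevails.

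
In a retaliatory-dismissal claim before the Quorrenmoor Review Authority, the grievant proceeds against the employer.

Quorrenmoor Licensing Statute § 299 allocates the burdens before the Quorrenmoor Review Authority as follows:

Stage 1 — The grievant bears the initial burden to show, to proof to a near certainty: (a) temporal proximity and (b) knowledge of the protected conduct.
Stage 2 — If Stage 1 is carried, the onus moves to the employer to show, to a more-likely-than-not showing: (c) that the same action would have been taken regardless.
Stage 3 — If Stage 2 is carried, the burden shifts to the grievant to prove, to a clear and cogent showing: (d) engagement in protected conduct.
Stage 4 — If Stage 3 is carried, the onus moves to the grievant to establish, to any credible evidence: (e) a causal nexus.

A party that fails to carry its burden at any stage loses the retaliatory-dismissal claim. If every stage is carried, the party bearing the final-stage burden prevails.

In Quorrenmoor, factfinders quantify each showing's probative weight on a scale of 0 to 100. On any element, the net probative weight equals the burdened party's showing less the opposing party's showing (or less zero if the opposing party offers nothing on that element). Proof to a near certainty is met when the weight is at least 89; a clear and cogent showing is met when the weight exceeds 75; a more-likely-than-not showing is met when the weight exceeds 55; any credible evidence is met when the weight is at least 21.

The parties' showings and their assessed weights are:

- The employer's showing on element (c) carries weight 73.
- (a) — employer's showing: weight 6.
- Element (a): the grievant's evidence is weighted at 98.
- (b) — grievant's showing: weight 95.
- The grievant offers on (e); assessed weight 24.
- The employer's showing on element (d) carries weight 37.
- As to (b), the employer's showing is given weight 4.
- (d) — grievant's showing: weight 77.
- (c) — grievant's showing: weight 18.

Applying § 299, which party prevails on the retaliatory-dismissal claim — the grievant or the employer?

grievant

Stage 1 (grievant, proof to a near certainty, weight is at least 89): (a) net 98−6=92 ≥ 89 — meets; (b) net 95−4=91 ≥ 89 — meets.
  Stage 1 is satisfied; the onus moves to the employer.
Stage 2 (employer, a more-likely-than-not showing, weight exceeds 55): (c) net 73−18=55 ≤ 55 — fails.
  Not every element is met, so the employer fails to carry Stage 2.
So the grievant prevails.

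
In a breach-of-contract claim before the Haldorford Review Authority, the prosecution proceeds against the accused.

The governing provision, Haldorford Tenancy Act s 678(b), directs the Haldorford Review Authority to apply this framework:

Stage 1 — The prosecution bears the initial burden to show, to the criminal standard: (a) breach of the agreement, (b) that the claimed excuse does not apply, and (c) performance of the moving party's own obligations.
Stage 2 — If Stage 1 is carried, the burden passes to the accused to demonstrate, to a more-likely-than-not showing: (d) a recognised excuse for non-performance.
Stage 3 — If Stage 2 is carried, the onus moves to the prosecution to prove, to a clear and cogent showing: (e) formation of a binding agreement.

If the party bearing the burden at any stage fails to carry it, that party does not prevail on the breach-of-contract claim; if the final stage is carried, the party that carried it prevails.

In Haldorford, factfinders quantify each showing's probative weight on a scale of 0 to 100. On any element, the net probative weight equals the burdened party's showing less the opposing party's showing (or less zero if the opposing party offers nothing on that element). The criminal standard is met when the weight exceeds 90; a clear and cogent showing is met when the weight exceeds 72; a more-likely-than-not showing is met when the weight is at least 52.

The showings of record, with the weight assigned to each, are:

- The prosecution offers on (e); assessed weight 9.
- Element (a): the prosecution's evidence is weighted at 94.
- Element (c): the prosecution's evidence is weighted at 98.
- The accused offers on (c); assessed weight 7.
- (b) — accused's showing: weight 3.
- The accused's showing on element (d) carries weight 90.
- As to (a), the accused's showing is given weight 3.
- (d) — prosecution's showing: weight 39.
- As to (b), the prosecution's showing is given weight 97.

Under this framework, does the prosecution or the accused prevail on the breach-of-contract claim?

prosecution

Stage 1 — burden on prosecution; standard: the criminal standard (weight exceeds 90).
    (a): 94 − 3 = 91 > 90 [met]
    (b): 97 − 3 = 94 > 90 [met]
    (c): 98 − 7 = 91 > 90 [met]
  Stage 1 carried; the burden shifts to the accused.
Stage 2 — burden on accused; standard: a more-likely-than-not showing (weight is at least 52).
    (d): 90 − 39 = 51 < 52 [not met]
  Not every element is met, so the accused fails to carry Stage 2.
The prosecution prevails.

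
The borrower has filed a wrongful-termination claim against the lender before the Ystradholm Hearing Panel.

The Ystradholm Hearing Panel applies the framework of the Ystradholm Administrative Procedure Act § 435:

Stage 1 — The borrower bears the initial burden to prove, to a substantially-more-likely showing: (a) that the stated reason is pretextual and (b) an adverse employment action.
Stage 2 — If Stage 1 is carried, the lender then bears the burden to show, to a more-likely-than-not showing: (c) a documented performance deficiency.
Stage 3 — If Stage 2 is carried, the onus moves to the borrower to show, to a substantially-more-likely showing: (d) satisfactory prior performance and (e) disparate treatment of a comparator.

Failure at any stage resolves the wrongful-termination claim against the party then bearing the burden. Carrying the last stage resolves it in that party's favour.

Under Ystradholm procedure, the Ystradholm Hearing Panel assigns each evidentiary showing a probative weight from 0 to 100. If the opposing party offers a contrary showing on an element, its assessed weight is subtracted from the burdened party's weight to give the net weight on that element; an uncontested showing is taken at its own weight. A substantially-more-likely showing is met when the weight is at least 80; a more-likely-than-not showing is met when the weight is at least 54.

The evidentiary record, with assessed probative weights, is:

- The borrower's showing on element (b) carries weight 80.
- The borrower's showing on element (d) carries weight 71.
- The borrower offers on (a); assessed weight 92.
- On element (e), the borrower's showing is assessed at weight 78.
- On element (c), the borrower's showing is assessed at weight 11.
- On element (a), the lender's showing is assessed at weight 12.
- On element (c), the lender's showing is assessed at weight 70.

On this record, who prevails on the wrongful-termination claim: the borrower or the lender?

lender

Stage 1 — burden on borrower; standard: a substantially-more-likely showing (weight is at least 80).
    (a): 92 − 12 = 80 ≥ 80 [met]
    (b): 80 ≥ 80 [met]
  The borrower carries Stage 1; the lender now bears the burden.
Stage 2 — burden on lender; standard: a more-likely-than-not showing (weight is at least 54).
    (c): 70 − 11 = 59 ≥ 54 [met]
  All elements met. The burden passes to the borrower.
Stage 3 — burden on borrower; standard: a substantially-more-likely showing (weight is at least 80).
    (d): 71 < 80 [not met]
    (e): 78 < 80 [not met]
  Stage 3 not carried; the borrower fails its burden.
The analysis ends at Stage 3; the lender prevails.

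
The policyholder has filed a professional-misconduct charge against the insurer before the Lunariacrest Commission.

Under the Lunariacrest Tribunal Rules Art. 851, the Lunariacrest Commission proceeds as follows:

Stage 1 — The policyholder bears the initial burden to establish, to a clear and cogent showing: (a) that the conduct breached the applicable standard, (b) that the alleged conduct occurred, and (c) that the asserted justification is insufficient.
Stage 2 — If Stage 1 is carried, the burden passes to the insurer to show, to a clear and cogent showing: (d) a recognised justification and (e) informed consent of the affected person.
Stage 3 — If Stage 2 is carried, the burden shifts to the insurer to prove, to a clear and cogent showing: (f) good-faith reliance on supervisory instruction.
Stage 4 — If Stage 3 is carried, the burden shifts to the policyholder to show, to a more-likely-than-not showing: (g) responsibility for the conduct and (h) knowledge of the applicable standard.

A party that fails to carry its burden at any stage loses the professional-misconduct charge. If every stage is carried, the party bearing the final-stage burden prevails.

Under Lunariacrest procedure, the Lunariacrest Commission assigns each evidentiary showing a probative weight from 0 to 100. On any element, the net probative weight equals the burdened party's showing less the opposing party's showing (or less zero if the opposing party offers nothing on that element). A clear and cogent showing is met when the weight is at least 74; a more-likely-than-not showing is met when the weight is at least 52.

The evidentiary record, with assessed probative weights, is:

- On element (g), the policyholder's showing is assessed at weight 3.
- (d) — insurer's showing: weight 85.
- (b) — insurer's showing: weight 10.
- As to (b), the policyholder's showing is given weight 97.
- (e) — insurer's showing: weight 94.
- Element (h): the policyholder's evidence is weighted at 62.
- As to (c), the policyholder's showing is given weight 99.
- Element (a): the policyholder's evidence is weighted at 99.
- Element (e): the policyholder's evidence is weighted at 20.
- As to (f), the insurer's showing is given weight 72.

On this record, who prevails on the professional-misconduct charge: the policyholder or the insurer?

Stage 1 — burden on policyholder; standard: a clear and cogent showing (weight is at least 74).
    (a): 99 ≥ 74 [met]
    (b): 97 − 10 = 87 ≥ 74 [met]
    (c): 99 ≥ 74 [met]
  Stage 1 carried; the burden shifts to the insurer.
Stage 2 — burden on insurer; standard: a clear and cogent showing (weight is at least 74).
    (d): 85 ≥ 74 [met]
    (e): 94 − 20 = 74 ≥ 74 [met]
  Stage 2 is satisfied; the insurer continues to bear the burden.
Stage 3 — burden on insurer; standard: a clear and cogent showing (weight is at least 74).
    (f): 72 < 74 [not met]
  The insurer does not carry Stage 3.
The policyholder prevails.

policyholder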